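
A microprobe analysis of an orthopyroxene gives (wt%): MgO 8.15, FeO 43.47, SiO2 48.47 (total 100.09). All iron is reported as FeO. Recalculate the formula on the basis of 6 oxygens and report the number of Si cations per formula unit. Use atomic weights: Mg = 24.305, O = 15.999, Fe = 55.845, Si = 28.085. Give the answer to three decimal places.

MgO (M=40.304): mol = 0.20221; Mg = 0.20221, O = 0.20221.
FeO (M=71.844): mol = 0.60506; Fe = 0.60506, O = 0.60506.
SiO2 (M=60.083): mol = 0.80672; Si = 0.80672, O = 1.61344.
ΣO = 2.42071; factor = 6/ΣO = 2.47861.
Si apfu = 0.80672 × 2.47861 = 2.000.

2.000 Si apfu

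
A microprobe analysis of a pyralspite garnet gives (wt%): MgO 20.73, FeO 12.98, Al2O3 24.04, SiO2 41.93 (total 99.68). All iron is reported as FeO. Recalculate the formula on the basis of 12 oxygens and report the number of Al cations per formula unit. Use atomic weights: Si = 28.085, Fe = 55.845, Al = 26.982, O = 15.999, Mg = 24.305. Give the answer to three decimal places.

2.022 Al apfu

20.73 wt% MgO ÷ 40.304 g/mol = 0.51434 mol, giving 0.51434 Mg and 0.51434 O.
12.98 wt% FeO ÷ 71.844 g/mol = 0.18067 mol, giving 0.18067 Fe and 0.18067 O.
24.04 wt% Al2O3 ÷ 101.961 g/mol = 0.23578 mol, giving 0.47156 Al and 0.70734 O.
41.93 wt% SiO2 ÷ 60.083 g/mol = 0.69787 mol, giving 0.69787 Si and 1.39574 O.
Oxygen sums to 2.79809; scaling by 12/2.79809 = 4.28864 puts the formula on 12 O.
Al: 0.47156 × 4.28864 = 2.022 atoms per formula unit.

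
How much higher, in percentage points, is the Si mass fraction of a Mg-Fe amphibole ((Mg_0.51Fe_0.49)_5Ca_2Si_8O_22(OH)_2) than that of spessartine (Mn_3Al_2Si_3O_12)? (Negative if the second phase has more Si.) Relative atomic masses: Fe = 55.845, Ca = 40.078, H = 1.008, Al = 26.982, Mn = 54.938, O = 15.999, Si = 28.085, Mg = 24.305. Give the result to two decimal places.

Si in (Mg_0.51Fe_0.49)_5Ca_2Si_8O_22(OH)_2: molar mass 889.626 g/mol; 8×28.085 = 224.680 g → 25.26 wt%.
Si in Mn_3Al_2Si_3O_12: molar mass 495.021 g/mol; 3×28.085 = 84.255 g → 17.02 wt%.
Difference = 25.26 − 17.02 = 8.24 percentage points.

8.24 percentage points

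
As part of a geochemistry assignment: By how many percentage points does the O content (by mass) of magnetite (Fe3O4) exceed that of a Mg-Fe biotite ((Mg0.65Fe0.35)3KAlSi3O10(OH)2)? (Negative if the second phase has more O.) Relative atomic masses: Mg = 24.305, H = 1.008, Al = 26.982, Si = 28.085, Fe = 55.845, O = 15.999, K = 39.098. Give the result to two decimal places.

-14.99 percentage points

First mineral: 63.996 g O in 231.531 g formula = 27.64 wt% O.
Second mineral: 191.988 g O in 450.371 g formula = 42.63 wt% O.
27.64% − 42.63% gives a difference of -14.99 percentage points.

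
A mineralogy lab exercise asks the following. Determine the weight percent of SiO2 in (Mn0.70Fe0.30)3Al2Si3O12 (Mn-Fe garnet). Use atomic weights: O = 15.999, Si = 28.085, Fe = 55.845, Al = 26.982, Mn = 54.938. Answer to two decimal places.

36.35 wt%

Formula mass = 495.837 g/mol.
3 Si → 3.0000 mol SiO2 per formula unit; M(SiO2) = 60.083, so SiO2 mass = 180.249 g.
180.249/495.837 × 100 = 36.35 wt%.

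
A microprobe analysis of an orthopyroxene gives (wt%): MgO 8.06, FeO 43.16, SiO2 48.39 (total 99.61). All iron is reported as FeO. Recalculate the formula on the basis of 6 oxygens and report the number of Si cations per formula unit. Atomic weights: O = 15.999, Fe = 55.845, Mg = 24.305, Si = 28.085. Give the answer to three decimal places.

2.004 Si apfu

MgO: 8.06/40.304 = 0.19998 mol → 0.19998 mol Mg, 0.19998 mol O.
FeO: 43.16/71.844 = 0.60075 mol → 0.60075 mol Fe, 0.60075 mol O.
SiO2: 48.39/60.083 = 0.80539 mol → 0.80539 mol Si, 1.61078 mol O.
Total oxygen = 2.41151 mol. Normalization factor = 6/2.41151 = 2.48807.
Si per 6 O = 0.80539 × 2.48807 = 2.004.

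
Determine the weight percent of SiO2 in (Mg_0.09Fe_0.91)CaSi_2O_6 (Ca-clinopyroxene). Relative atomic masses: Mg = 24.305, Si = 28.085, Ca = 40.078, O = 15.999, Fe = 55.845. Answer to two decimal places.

49.00 wt%

Molar mass of (Mg_0.09Fe_0.91)CaSi_2O_6 = 0.09·24.305 + 0.91·55.845 + 1·40.078 + 2·28.085 + 6·15.999 = 245.248 g/mol.
Each formula unit contains 2 Si, equivalent to 2/1 = 2.0000 mol SiO2.
M(SiO2) = 1×28.085 + 2×15.999 = 60.083 g/mol.
Mass of SiO2 per formula unit = 2.0000 × 60.083 = 120.166 g.
SiO2 wt% = 120.166 / 245.248 × 100 = 49.00%.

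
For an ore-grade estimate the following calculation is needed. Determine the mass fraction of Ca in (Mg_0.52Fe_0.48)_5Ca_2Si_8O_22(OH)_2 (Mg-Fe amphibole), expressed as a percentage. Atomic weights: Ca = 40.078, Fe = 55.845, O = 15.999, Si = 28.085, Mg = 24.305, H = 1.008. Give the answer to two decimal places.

9.03 weight percent

M((Mg_0.52Fe_0.48)_5Ca_2Si_8O_22(OH)_2) = 888.049 g/mol.
Ca contributes 2 × 40.078 = 80.156 g per mole.
80.156/888.049 = 0.0903 → 9.03%.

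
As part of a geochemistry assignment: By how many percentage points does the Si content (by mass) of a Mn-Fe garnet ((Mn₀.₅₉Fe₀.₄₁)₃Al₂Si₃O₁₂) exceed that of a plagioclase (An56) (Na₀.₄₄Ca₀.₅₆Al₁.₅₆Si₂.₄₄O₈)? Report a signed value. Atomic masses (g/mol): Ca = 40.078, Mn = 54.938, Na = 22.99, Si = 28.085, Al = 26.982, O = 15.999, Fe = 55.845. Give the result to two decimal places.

Si in (Mn₀.₅₉Fe₀.₄₁)₃Al₂Si₃O₁₂: molar mass 496.137 g/mol; 3×28.085 = 84.255 g → 16.98 wt%.
Si in Na₀.₄₄Ca₀.₅₆Al₁.₅₆Si₂.₄₄O₈: molar mass 271.171 g/mol; 2.44×28.085 = 68.527 g → 25.27 wt%.
Difference = 16.98 − 25.27 = -8.29 percentage points.

-8.29 percentage points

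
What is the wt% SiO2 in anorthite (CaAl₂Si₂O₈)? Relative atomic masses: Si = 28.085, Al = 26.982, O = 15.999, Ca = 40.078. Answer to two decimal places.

43.19 wt%

Formula mass = 278.204 g/mol.
2 Si → 2.0000 mol SiO2 per formula unit; M(SiO2) = 60.083, so SiO2 mass = 120.166 g.
120.166/278.204 × 100 = 43.19 wt%.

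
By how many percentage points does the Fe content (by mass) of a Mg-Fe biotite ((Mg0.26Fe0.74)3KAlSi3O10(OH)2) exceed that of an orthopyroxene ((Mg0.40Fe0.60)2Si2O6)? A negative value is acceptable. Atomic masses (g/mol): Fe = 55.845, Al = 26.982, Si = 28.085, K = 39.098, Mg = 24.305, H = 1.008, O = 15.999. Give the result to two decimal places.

-2.64 percentage points

Fe in (Mg0.26Fe0.74)3KAlSi3O10(OH)2: molar mass 487.273 g/mol; 2.22×55.845 = 123.976 g → 25.44 wt%.
Fe in (Mg0.40Fe0.60)2Si2O6: molar mass 238.622 g/mol; 1.20×55.845 = 67.014 g → 28.08 wt%.
Difference = 25.44 − 28.08 = -2.64 percentage points.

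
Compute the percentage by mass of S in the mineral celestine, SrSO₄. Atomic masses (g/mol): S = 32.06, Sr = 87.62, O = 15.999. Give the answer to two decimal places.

17.45 wt%

Molar mass of SrSO₄: 1·87.62 + 1·32.06 + 4·15.999 = 183.676 g/mol.
Mass of S per formula unit: 1 × 32.06 = 32.060 g.
Weight fraction S = 32.060 / 183.676 = 0.1745.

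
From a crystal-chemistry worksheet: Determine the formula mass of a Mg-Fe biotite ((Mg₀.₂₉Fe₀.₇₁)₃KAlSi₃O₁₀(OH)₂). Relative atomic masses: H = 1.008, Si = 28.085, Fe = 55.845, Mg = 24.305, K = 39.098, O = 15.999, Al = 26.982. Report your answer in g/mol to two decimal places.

484.43 g/mol

M = 0.87(24.305) + 2.13(55.845) + 1(39.098) + 1(26.982) + 3(28.085) + 12(15.999) + 2(1.008)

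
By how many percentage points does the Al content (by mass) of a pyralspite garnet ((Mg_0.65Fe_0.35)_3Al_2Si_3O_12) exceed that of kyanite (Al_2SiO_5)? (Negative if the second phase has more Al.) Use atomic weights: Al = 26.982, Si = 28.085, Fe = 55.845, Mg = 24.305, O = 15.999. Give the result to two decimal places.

First mineral: 53.964 g Al in 436.239 g formula = 12.37 wt% Al.
Second mineral: 53.964 g Al in 162.044 g formula = 33.30 wt% Al.
12.37% − 33.30% gives a difference of -20.93 percentage points.

-20.93 percentage points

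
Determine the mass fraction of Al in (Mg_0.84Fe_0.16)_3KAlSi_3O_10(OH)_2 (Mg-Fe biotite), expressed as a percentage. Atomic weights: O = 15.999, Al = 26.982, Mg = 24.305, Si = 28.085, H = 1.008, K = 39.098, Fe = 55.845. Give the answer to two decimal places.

6.24 mass %

Molar mass of (Mg_0.84Fe_0.16)_3KAlSi_3O_10(OH)_2: 2.52*24.305 + 0.48*55.845 + 1*39.098 + 1*26.982 + 3*28.085 + 12*15.999 + 2*1.008 = 432.393 g/mol.
Mass of Al per formula unit: 1 × 26.982 = 26.982 g.
Weight fraction Al = 26.982 / 432.393 = 0.0624.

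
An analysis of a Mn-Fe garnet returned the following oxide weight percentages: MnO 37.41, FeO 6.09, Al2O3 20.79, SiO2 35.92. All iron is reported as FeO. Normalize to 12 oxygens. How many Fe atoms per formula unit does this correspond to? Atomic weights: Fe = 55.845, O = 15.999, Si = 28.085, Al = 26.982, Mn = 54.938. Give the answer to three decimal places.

0.420 Fe apfu

MnO (M=70.937): mol = 0.52737; Mn = 0.52737, O = 0.52737.
FeO (M=71.844): mol = 0.08477; Fe = 0.08477, O = 0.08477.
Al2O3 (M=101.961): mol = 0.20390; Al = 0.40780, O = 0.61170.
SiO2 (M=60.083): mol = 0.59784; Si = 0.59784, O = 1.19568.
ΣO = 2.41952; factor = 12/ΣO = 4.95966.
Fe apfu = 0.08477 × 4.95966 = 0.420.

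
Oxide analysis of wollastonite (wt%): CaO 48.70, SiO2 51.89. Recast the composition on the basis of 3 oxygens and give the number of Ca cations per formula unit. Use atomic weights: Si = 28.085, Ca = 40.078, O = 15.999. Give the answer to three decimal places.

48.70 wt% CaO ÷ 56.077 g/mol = 0.86845 mol, giving 0.86845 Ca and 0.86845 O.
51.89 wt% SiO2 ÷ 60.083 g/mol = 0.86364 mol, giving 0.86364 Si and 1.72728 O.
Oxygen sums to 2.59573; scaling by 3/2.59573 = 1.15574 puts the formula on 3 O.
Ca: 0.86845 × 1.15574 = 1.004 atoms per formula unit.

1.004 Ca apfu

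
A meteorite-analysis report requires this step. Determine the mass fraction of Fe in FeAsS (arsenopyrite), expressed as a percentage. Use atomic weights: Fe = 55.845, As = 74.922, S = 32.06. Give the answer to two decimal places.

M(FeAsS) = 162.827 g/mol.
Fe contributes 1 × 55.845 = 55.845 g per mole.
55.845/162.827 = 0.3430 → 34.30%.

34.30 mass %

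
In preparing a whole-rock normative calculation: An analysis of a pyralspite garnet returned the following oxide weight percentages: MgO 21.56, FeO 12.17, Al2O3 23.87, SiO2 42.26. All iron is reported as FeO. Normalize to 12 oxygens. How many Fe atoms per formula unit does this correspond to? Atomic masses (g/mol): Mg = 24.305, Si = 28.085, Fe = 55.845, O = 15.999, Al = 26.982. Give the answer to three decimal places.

21.56 wt% MgO ÷ 40.304 g/mol = 0.53493 mol, giving 0.53493 Mg and 0.53493 O.
12.17 wt% FeO ÷ 71.844 g/mol = 0.16939 mol, giving 0.16939 Fe and 0.16939 O.
23.87 wt% Al2O3 ÷ 101.961 g/mol = 0.23411 mol, giving 0.46822 Al and 0.70233 O.
42.26 wt% SiO2 ÷ 60.083 g/mol = 0.70336 mol, giving 0.70336 Si and 1.40672 O.
Oxygen sums to 2.81337; scaling by 12/2.81337 = 4.26535 puts the formula on 12 O.
Fe: 0.16939 × 4.26535 = 0.723 atoms per formula unit.

0.723 Fe apfu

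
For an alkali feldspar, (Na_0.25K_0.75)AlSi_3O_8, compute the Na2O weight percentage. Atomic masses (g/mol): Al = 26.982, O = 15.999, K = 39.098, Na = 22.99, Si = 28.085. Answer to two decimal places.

Molar mass of (Na_0.25K_0.75)AlSi_3O_8 = 0.25·22.99 + 0.75·39.098 + 1·26.982 + 3·28.085 + 8·15.999 = 274.300 g/mol.
Each formula unit contains 0.25 Na, equivalent to 0.25/2 = 0.1250 mol Na2O.
M(Na2O) = 2×22.99 + 1×15.999 = 61.979 g/mol.
Mass of Na2O per formula unit = 0.1250 × 61.979 = 7.747 g.
Na2O wt% = 7.747 / 274.300 × 100 = 2.82%.

2.82 wt%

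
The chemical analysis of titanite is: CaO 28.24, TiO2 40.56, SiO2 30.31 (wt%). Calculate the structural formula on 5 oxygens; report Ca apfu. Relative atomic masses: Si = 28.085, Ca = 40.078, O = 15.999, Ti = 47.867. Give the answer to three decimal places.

28.24 wt% CaO ÷ 56.077 g/mol = 0.50359 mol, giving 0.50359 Ca and 0.50359 O.
40.56 wt% TiO2 ÷ 79.865 g/mol = 0.50786 mol, giving 0.50786 Ti and 1.01572 O.
30.31 wt% SiO2 ÷ 60.083 g/mol = 0.50447 mol, giving 0.50447 Si and 1.00894 O.
Oxygen sums to 2.52825; scaling by 5/2.52825 = 1.97765 puts the formula on 5 O.
Ca: 0.50359 × 1.97765 = 0.996 atoms per formula unit.

0.996 Ca apfu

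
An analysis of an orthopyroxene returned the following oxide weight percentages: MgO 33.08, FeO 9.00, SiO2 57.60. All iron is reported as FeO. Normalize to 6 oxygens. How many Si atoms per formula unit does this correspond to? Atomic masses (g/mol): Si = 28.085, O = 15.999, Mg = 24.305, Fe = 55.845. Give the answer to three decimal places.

2.009 Si apfu

MgO: 33.08/40.304 = 0.82076 mol → 0.82076 mol Mg, 0.82076 mol O.
FeO: 9.00/71.844 = 0.12527 mol → 0.12527 mol Fe, 0.12527 mol O.
SiO2: 57.60/60.083 = 0.95867 mol → 0.95867 mol Si, 1.91734 mol O.
Total oxygen = 2.86337 mol. Normalization factor = 6/2.86337 = 2.09543.
Si per 6 O = 0.95867 × 2.09543 = 2.009.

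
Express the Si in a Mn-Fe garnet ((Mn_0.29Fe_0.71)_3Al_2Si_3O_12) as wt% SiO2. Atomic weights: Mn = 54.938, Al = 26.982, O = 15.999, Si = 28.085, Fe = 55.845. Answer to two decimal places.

36.27 wt%

Formula mass = 496.953 g/mol.
3 Si → 3.0000 mol SiO2 per formula unit; M(SiO2) = 60.083, so SiO2 mass = 180.249 g.
180.249/496.953 × 100 = 36.27 wt%.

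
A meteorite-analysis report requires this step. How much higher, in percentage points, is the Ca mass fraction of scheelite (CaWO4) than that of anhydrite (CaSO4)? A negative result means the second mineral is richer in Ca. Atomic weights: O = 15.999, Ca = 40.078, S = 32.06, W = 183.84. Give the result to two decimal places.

Ca in CaWO4: molar mass 287.914 g/mol; 1×40.078 = 40.078 g → 13.92 wt%.
Ca in CaSO4: molar mass 136.134 g/mol; 1×40.078 = 40.078 g → 29.44 wt%.
Difference = 13.92 − 29.44 = -15.52 percentage points.

-15.52 percentage points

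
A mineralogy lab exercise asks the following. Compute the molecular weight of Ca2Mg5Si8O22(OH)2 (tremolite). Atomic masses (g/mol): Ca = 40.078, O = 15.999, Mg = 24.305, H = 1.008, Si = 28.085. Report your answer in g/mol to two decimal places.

M = 2×40.078 + 5×24.305 + 8×28.085 + 24×15.999 + 2×1.008

812.35 g/mol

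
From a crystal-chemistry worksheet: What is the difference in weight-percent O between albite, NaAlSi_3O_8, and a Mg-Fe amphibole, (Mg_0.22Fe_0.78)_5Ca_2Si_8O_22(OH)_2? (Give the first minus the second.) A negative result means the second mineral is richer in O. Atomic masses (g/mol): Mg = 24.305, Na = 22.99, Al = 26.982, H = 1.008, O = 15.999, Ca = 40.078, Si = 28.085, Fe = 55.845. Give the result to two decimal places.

7.76 percentage points

O in NaAlSi_3O_8: molar mass 262.219 g/mol; 8×15.999 = 127.992 g → 48.81 wt%.
O in (Mg_0.22Fe_0.78)_5Ca_2Si_8O_22(OH)_2: molar mass 935.359 g/mol; 24×15.999 = 383.976 g → 41.05 wt%.
Difference = 48.81 − 41.05 = 7.76 percentage points.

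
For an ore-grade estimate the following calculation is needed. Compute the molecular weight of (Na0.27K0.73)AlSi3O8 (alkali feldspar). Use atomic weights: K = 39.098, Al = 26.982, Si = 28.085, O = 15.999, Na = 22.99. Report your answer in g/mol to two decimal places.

Na: 0.27 × 22.99 = 6.2073
K: 0.73 × 39.098 = 28.5415
Al: 1 × 26.982 = 26.9820
Si: 3 × 28.085 = 84.2550
O: 8 × 15.999 = 127.9920
Summing the contributions gives the formula mass.

273.98 g/mol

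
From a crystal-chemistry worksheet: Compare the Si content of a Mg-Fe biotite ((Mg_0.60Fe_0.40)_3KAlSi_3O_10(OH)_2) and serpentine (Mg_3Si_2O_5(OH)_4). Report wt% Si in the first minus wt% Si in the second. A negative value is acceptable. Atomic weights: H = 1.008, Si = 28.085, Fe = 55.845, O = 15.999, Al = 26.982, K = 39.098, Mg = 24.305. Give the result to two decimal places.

Si in (Mg_0.60Fe_0.40)_3KAlSi_3O_10(OH)_2: molar mass 455.102 g/mol; 3×28.085 = 84.255 g → 18.51 wt%.
Si in Mg_3Si_2O_5(OH)_4: molar mass 277.108 g/mol; 2×28.085 = 56.170 g → 20.27 wt%.
Difference = 18.51 − 20.27 = -1.76 percentage points.

-1.76 percentage points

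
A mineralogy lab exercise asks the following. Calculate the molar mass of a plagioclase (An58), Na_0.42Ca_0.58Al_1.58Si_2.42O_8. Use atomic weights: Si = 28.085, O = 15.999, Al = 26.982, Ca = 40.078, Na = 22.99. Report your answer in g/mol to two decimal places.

Na: 0.42 × 22.99 = 9.6558
Ca: 0.58 × 40.078 = 23.2452
Al: 1.58 × 26.982 = 42.6316
Si: 2.42 × 28.085 = 67.9657
O: 8 × 15.999 = 127.9920
Summing the contributions gives the formula mass.

271.49 g/mol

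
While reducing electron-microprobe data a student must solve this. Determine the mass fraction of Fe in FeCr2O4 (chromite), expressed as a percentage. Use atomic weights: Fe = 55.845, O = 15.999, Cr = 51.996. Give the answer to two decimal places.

M(FeCr2O4) = 223.833 g/mol.
Fe contributes 1 × 55.845 = 55.845 g per mole.
55.845/223.833 = 0.2495 → 24.95%.

24.95 wt%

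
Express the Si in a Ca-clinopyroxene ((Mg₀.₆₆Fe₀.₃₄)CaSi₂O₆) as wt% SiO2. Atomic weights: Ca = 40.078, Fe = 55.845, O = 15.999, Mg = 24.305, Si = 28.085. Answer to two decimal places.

M((Mg₀.₆₆Fe₀.₃₄)CaSi₂O₆) = 227.271 g/mol; M(SiO2) = 60.083 g/mol.
Moles SiO2 per formula unit = 2 Si ÷ 1 = 2.0000.
SiO2 fraction = (2.0000 × 60.083) / 227.271 = 120.166/227.271 = 0.5287.

52.87 wt%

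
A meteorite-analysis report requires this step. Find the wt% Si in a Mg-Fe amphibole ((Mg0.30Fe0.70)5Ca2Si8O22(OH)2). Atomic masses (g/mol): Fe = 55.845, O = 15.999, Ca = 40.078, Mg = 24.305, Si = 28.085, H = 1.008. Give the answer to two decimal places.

24.35 weight percent

Molar mass of (Mg0.30Fe0.70)5Ca2Si8O22(OH)2: 1.50·24.305 + 3.50·55.845 + 2·40.078 + 8·28.085 + 24·15.999 + 2·1.008 = 922.743 g/mol.
Mass of Si per formula unit: 8 × 28.085 = 224.680 g.
Weight fraction Si = 224.680 / 922.743 = 0.2435.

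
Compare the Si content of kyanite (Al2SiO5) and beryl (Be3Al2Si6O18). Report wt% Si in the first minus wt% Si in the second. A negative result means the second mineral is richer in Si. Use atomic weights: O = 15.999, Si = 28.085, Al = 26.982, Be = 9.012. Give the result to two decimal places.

-14.02 percentage points

M(Al2SiO5) = 162.044 g/mol, so wt% Si = 28.085/162.044 × 100 = 17.33%.
M(Be3Al2Si6O18) = 537.492 g/mol, so wt% Si = 168.510/537.492 × 100 = 31.35%.
17.33 − 31.35 = -14.02 pp.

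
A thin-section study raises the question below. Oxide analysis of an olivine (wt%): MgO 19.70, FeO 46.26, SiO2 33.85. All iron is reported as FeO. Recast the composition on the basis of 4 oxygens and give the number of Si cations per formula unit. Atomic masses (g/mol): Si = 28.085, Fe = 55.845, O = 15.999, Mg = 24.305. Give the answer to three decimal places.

0.997 Si apfu

MgO: 19.70/40.304 = 0.48879 mol → 0.48879 mol Mg, 0.48879 mol O.
FeO: 46.26/71.844 = 0.64390 mol → 0.64390 mol Fe, 0.64390 mol O.
SiO2: 33.85/60.083 = 0.56339 mol → 0.56339 mol Si, 1.12678 mol O.
Total oxygen = 2.25947 mol. Normalization factor = 4/2.25947 = 1.77033.
Si per 4 O = 0.56339 × 1.77033 = 0.997.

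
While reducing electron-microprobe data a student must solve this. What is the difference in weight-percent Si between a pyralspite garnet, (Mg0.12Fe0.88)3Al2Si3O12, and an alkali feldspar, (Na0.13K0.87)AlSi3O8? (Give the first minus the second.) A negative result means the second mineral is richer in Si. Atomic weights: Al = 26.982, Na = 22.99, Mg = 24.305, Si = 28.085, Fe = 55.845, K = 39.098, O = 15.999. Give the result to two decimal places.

Si in (Mg0.12Fe0.88)3Al2Si3O12: molar mass 486.388 g/mol; 3×28.085 = 84.255 g → 17.32 wt%.
Si in (Na0.13K0.87)AlSi3O8: molar mass 276.233 g/mol; 3×28.085 = 84.255 g → 30.50 wt%.
Difference = 17.32 − 30.50 = -13.18 percentage points.

-13.18 percentage points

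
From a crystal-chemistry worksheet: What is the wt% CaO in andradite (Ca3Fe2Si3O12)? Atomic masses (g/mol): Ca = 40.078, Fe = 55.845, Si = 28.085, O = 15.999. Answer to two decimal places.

33.11 wt%

Formula mass = 508.167 g/mol.
3 Ca → 3.0000 mol CaO per formula unit; M(CaO) = 56.077, so CaO mass = 168.231 g.
168.231/508.167 × 100 = 33.11 wt%.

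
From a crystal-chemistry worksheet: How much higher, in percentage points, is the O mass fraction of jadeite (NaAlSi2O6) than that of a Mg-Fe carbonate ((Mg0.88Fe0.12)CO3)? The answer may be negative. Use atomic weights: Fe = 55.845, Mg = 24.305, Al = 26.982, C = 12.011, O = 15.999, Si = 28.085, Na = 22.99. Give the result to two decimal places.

-6.99 percentage points

First mineral: 95.994 g O in 202.136 g formula = 47.49 wt% O.
Second mineral: 47.997 g O in 88.098 g formula = 54.48 wt% O.
47.49% − 54.48% gives a difference of -6.99 percentage points.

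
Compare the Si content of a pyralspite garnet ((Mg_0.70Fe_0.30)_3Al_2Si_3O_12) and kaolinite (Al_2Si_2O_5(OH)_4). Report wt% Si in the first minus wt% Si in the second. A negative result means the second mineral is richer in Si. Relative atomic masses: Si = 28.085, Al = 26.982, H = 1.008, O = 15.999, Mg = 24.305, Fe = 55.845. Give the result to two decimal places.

M((Mg_0.70Fe_0.30)_3Al_2Si_3O_12) = 431.508 g/mol, so wt% Si = 84.255/431.508 × 100 = 19.53%.
M(Al_2Si_2O_5(OH)_4) = 258.157 g/mol, so wt% Si = 56.170/258.157 × 100 = 21.76%.
19.53 − 21.76 = -2.23 pp.

-2.23 percentage points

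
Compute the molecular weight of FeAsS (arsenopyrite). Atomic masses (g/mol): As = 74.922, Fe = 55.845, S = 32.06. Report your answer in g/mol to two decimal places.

The formula mass is the sum 1×55.845 + 1×74.922 + 1×32.06.

162.83 g/mol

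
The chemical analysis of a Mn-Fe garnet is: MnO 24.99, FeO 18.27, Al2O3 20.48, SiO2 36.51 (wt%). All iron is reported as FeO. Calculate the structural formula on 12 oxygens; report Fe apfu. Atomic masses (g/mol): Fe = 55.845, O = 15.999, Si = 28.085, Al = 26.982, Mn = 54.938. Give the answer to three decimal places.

1.259 Fe apfu

MnO (M=70.937): mol = 0.35228; Mn = 0.35228, O = 0.35228.
FeO (M=71.844): mol = 0.25430; Fe = 0.25430, O = 0.25430.
Al2O3 (M=101.961): mol = 0.20086; Al = 0.40172, O = 0.60258.
SiO2 (M=60.083): mol = 0.60766; Si = 0.60766, O = 1.21532.
ΣO = 2.42448; factor = 12/ΣO = 4.94951.
Fe apfu = 0.25430 × 4.94951 = 1.259.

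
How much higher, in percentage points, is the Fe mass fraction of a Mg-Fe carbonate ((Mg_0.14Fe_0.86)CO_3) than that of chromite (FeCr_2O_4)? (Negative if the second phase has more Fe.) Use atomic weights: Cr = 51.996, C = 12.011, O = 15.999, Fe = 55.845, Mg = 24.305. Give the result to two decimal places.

18.15 percentage points

Fe in (Mg_0.14Fe_0.86)CO_3: molar mass 111.437 g/mol; 0.86×55.845 = 48.027 g → 43.10 wt%.
Fe in FeCr_2O_4: molar mass 223.833 g/mol; 1×55.845 = 55.845 g → 24.95 wt%.
Difference = 43.10 − 24.95 = 18.15 percentage points.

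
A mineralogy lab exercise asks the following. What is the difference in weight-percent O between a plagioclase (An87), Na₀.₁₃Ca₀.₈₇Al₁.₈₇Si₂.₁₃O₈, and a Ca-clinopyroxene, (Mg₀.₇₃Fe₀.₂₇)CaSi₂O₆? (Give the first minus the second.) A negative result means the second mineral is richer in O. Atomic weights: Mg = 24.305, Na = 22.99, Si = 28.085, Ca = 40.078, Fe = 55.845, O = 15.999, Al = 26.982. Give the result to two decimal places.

3.70 percentage points

First mineral: 127.992 g O in 276.126 g formula = 46.35 wt% O.
Second mineral: 95.994 g O in 225.063 g formula = 42.65 wt% O.
46.35% − 42.65% gives a difference of 3.70 percentage points.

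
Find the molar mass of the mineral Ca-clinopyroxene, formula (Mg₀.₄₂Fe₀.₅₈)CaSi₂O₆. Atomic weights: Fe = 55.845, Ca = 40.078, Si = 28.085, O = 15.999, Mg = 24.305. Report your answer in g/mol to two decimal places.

Mg: 0.42 × 24.305 = 10.2081
Fe: 0.58 × 55.845 = 32.3901
Ca: 1 × 40.078 = 40.0780
Si: 2 × 28.085 = 56.1700
O: 6 × 15.999 = 95.9940
Summing the contributions gives the formula mass.

234.84 g/mol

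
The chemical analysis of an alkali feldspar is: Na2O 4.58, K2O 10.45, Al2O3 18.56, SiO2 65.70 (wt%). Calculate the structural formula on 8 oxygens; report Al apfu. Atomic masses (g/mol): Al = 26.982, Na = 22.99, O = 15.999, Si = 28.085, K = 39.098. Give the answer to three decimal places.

Na2O: 4.58/61.979 = 0.07390 mol → 0.14780 mol Na, 0.07390 mol O.
K2O: 10.45/94.195 = 0.11094 mol → 0.22188 mol K, 0.11094 mol O.
Al2O3: 18.56/101.961 = 0.18203 mol → 0.36406 mol Al, 0.54609 mol O.
SiO2: 65.70/60.083 = 1.09349 mol → 1.09349 mol Si, 2.18698 mol O.
Total oxygen = 2.91791 mol. Normalization factor = 8/2.91791 = 2.74169.
Al per 8 O = 0.36406 × 2.74169 = 0.998.

0.998 Al apfu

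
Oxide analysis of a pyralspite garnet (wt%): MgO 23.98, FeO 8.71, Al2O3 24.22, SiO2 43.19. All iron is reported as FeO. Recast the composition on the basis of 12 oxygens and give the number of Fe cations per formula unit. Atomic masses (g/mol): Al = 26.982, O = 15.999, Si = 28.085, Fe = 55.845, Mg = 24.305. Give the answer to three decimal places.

MgO: 23.98/40.304 = 0.59498 mol → 0.59498 mol Mg, 0.59498 mol O.
FeO: 8.71/71.844 = 0.12123 mol → 0.12123 mol Fe, 0.12123 mol O.
Al2O3: 24.22/101.961 = 0.23754 mol → 0.47508 mol Al, 0.71262 mol O.
SiO2: 43.19/60.083 = 0.71884 mol → 0.71884 mol Si, 1.43768 mol O.
Total oxygen = 2.86651 mol. Normalization factor = 12/2.86651 = 4.18628.
Fe per 12 O = 0.12123 × 4.18628 = 0.508.

0.508 Fe apfu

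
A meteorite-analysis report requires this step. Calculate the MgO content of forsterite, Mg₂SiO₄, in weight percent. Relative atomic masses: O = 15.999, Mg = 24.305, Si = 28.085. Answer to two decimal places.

57.29 wt%

Formula mass = 140.691 g/mol.
2 Mg → 2.0000 mol MgO per formula unit; M(MgO) = 40.304, so MgO mass = 80.608 g.
80.608/140.691 × 100 = 57.29 wt%.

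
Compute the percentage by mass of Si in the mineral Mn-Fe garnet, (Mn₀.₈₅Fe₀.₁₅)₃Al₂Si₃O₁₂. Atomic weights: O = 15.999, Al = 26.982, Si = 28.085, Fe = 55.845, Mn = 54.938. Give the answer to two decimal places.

Formula mass = 2.55*54.938 + 0.45*55.845 + 2*26.982 + 3*28.085 + 12*15.999 = 495.429 g/mol, of which 84.255 g is Si.
So Si makes up 84.255/495.429 = 0.1701 of the mass, i.e. 17.01%.

17.01 mass %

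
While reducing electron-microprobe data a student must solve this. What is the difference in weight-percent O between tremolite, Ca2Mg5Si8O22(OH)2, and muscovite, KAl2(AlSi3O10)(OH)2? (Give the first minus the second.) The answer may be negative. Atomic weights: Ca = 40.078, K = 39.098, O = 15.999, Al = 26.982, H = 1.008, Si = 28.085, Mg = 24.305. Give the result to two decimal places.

M(Ca2Mg5Si8O22(OH)2) = 812.353 g/mol, so wt% O = 383.976/812.353 × 100 = 47.27%.
M(KAl2(AlSi3O10)(OH)2) = 398.303 g/mol, so wt% O = 191.988/398.303 × 100 = 48.20%.
47.27 − 48.20 = -0.93 pp.

-0.93 percentage points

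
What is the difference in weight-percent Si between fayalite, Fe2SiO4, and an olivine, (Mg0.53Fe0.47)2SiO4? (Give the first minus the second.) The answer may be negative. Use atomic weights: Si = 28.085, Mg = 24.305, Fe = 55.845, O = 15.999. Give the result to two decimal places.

-2.71 percentage points

Si in Fe2SiO4: molar mass 203.771 g/mol; 1×28.085 = 28.085 g → 13.78 wt%.
Si in (Mg0.53Fe0.47)2SiO4: molar mass 170.339 g/mol; 1×28.085 = 28.085 g → 16.49 wt%.
Difference = 13.78 − 16.49 = -2.71 percentage points.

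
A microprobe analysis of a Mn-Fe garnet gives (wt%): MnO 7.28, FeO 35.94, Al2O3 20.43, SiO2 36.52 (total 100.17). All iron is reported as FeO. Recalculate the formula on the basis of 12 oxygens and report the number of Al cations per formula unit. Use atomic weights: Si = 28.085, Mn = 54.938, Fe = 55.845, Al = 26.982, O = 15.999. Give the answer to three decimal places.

MnO: 7.28/70.937 = 0.10263 mol → 0.10263 mol Mn, 0.10263 mol O.
FeO: 35.94/71.844 = 0.50025 mol → 0.50025 mol Fe, 0.50025 mol O.
Al2O3: 20.43/101.961 = 0.20037 mol → 0.40074 mol Al, 0.60111 mol O.
SiO2: 36.52/60.083 = 0.60783 mol → 0.60783 mol Si, 1.21566 mol O.
Total oxygen = 2.41965 mol. Normalization factor = 12/2.41965 = 4.95939.
Al per 12 O = 0.40074 × 4.95939 = 1.987.

1.987 Al apfu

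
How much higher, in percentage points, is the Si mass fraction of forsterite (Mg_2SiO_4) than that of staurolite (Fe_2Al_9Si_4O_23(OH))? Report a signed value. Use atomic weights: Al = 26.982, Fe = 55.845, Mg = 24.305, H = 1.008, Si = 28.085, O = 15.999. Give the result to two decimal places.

M(Mg_2SiO_4) = 140.691 g/mol, so wt% Si = 28.085/140.691 × 100 = 19.96%.
M(Fe_2Al_9Si_4O_23(OH)) = 851.852 g/mol, so wt% Si = 112.340/851.852 × 100 = 13.19%.
19.96 − 13.19 = 6.77 pp.

6.77 percentage points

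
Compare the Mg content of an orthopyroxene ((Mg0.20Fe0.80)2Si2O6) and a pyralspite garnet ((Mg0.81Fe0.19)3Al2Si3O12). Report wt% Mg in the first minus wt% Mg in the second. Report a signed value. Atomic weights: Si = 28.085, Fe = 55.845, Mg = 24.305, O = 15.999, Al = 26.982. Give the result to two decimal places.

-10.16 percentage points

Mg in (Mg0.20Fe0.80)2Si2O6: molar mass 251.238 g/mol; 0.40×24.305 = 9.722 g → 3.87 wt%.
Mg in (Mg0.81Fe0.19)3Al2Si3O12: molar mass 421.100 g/mol; 2.43×24.305 = 59.061 g → 14.03 wt%.
Difference = 3.87 − 14.03 = -10.16 percentage points.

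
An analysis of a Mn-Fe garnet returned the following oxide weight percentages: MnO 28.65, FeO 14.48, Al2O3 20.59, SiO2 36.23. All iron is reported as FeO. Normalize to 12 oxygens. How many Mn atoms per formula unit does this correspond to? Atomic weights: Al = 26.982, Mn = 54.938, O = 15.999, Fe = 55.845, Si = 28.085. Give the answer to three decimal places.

MnO: 28.65/70.937 = 0.40388 mol → 0.40388 mol Mn, 0.40388 mol O.
FeO: 14.48/71.844 = 0.20155 mol → 0.20155 mol Fe, 0.20155 mol O.
Al2O3: 20.59/101.961 = 0.20194 mol → 0.40388 mol Al, 0.60582 mol O.
SiO2: 36.23/60.083 = 0.60300 mol → 0.60300 mol Si, 1.20600 mol O.
Total oxygen = 2.41725 mol. Normalization factor = 12/2.41725 = 4.96432.
Mn per 12 O = 0.40388 × 4.96432 = 2.005.

2.005 Mn apfu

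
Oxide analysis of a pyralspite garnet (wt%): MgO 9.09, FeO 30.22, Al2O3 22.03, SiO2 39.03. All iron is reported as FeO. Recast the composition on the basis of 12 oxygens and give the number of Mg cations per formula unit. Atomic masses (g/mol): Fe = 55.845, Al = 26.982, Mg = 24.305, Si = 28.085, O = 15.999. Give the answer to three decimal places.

9.09 wt% MgO ÷ 40.304 g/mol = 0.22554 mol, giving 0.22554 Mg and 0.22554 O.
30.22 wt% FeO ÷ 71.844 g/mol = 0.42063 mol, giving 0.42063 Fe and 0.42063 O.
22.03 wt% Al2O3 ÷ 101.961 g/mol = 0.21606 mol, giving 0.43212 Al and 0.64818 O.
39.03 wt% SiO2 ÷ 60.083 g/mol = 0.64960 mol, giving 0.64960 Si and 1.29920 O.
Oxygen sums to 2.59355; scaling by 12/2.59355 = 4.62686 puts the formula on 12 O.
Mg: 0.22554 × 4.62686 = 1.044 atoms per formula unit.

1.044 Mg apfu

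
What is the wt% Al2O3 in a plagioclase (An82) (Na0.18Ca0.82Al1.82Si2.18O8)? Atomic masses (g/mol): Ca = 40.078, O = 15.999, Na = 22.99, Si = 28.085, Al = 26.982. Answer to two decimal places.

M(Na0.18Ca0.82Al1.82Si2.18O8) = 275.327 g/mol; M(Al2O3) = 101.961 g/mol.
Moles Al2O3 per formula unit = 1.82 Al ÷ 2 = 0.9100.
Al2O3 fraction = (0.9100 × 101.961) / 275.327 = 92.785/275.327 = 0.3370.

33.70 wt%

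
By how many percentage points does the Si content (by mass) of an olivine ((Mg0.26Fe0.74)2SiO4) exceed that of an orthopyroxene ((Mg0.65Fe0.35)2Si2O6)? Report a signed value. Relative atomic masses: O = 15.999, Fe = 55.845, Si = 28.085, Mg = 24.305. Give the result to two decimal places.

-10.22 percentage points

M((Mg0.26Fe0.74)2SiO4) = 187.370 g/mol, so wt% Si = 28.085/187.370 × 100 = 14.99%.
M((Mg0.65Fe0.35)2Si2O6) = 222.852 g/mol, so wt% Si = 56.170/222.852 × 100 = 25.21%.
14.99 − 25.21 = -10.22 pp.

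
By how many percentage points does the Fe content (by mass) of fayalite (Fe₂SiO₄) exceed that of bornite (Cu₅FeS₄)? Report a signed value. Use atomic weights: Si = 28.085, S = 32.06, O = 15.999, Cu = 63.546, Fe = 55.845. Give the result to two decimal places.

M(Fe₂SiO₄) = 203.771 g/mol, so wt% Fe = 111.690/203.771 × 100 = 54.81%.
M(Cu₅FeS₄) = 501.815 g/mol, so wt% Fe = 55.845/501.815 × 100 = 11.13%.
54.81 − 11.13 = 43.68 pp.

43.68 percentage points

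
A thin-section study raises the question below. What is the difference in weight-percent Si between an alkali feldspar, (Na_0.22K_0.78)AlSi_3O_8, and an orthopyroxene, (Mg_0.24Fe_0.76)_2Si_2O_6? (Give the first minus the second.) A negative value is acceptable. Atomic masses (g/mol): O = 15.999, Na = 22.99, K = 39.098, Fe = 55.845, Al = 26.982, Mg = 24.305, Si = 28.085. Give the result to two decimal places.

M((Na_0.22K_0.78)AlSi_3O_8) = 274.783 g/mol, so wt% Si = 84.255/274.783 × 100 = 30.66%.
M((Mg_0.24Fe_0.76)_2Si_2O_6) = 248.715 g/mol, so wt% Si = 56.170/248.715 × 100 = 22.58%.
30.66 − 22.58 = 8.08 pp.

8.08 percentage points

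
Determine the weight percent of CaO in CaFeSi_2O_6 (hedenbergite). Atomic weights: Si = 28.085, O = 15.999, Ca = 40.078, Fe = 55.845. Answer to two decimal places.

22.60 wt%

Molar mass of CaFeSi_2O_6 = 1·40.078 + 1·55.845 + 2·28.085 + 6·15.999 = 248.087 g/mol.
Each formula unit contains 1 Ca, equivalent to 1/1 = 1.0000 mol CaO.
M(CaO) = 1×40.078 + 1×15.999 = 56.077 g/mol.
Mass of CaO per formula unit = 1.0000 × 56.077 = 56.077 g.
CaO wt% = 56.077 / 248.087 × 100 = 22.60%.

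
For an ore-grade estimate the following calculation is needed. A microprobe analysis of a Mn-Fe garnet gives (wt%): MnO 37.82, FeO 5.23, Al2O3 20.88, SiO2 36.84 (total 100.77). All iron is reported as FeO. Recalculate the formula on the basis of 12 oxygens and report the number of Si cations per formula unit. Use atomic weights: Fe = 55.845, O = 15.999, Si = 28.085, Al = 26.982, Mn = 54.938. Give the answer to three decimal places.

MnO (M=70.937): mol = 0.53315; Mn = 0.53315, O = 0.53315.
FeO (M=71.844): mol = 0.07280; Fe = 0.07280, O = 0.07280.
Al2O3 (M=101.961): mol = 0.20478; Al = 0.40956, O = 0.61434.
SiO2 (M=60.083): mol = 0.61315; Si = 0.61315, O = 1.22630.
ΣO = 2.44659; factor = 12/ΣO = 4.90479.
Si apfu = 0.61315 × 4.90479 = 3.007.

3.007 Si apfu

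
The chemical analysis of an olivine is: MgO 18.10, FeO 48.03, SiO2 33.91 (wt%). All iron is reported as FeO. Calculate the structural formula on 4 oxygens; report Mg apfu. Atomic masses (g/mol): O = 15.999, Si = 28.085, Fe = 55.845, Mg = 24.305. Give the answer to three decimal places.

0.800 Mg apfu

MgO: 18.10/40.304 = 0.44909 mol → 0.44909 mol Mg, 0.44909 mol O.
FeO: 48.03/71.844 = 0.66853 mol → 0.66853 mol Fe, 0.66853 mol O.
SiO2: 33.91/60.083 = 0.56439 mol → 0.56439 mol Si, 1.12878 mol O.
Total oxygen = 2.24640 mol. Normalization factor = 4/2.24640 = 1.78063.
Mg per 4 O = 0.44909 × 1.78063 = 0.800.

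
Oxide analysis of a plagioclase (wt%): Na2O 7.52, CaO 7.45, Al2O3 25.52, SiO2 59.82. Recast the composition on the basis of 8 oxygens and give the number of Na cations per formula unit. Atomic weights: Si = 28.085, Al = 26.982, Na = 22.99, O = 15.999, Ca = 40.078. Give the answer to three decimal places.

0.648 Na apfu

7.52 wt% Na2O ÷ 61.979 g/mol = 0.12133 mol, giving 0.24266 Na and 0.12133 O.
7.45 wt% CaO ÷ 56.077 g/mol = 0.13285 mol, giving 0.13285 Ca and 0.13285 O.
25.52 wt% Al2O3 ÷ 101.961 g/mol = 0.25029 mol, giving 0.50058 Al and 0.75087 O.
59.82 wt% SiO2 ÷ 60.083 g/mol = 0.99562 mol, giving 0.99562 Si and 1.99124 O.
Oxygen sums to 2.99629; scaling by 8/2.99629 = 2.66997 puts the formula on 8 O.
Na: 0.24266 × 2.66997 = 0.648 atoms per formula unit.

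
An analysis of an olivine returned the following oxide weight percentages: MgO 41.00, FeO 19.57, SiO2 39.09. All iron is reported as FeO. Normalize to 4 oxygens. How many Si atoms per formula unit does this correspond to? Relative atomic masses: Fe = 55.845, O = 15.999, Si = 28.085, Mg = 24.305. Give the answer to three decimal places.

1.004 Si apfu

MgO: 41.00/40.304 = 1.01727 mol → 1.01727 mol Mg, 1.01727 mol O.
FeO: 19.57/71.844 = 0.27240 mol → 0.27240 mol Fe, 0.27240 mol O.
SiO2: 39.09/60.083 = 0.65060 mol → 0.65060 mol Si, 1.30120 mol O.
Total oxygen = 2.59087 mol. Normalization factor = 4/2.59087 = 1.54388.
Si per 4 O = 0.65060 × 1.54388 = 1.004.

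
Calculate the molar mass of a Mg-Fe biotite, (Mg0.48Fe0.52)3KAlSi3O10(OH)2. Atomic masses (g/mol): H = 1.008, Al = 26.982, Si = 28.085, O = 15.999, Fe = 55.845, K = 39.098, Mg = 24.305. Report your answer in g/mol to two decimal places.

The formula mass is the sum 1.44·24.305 + 1.56·55.845 + 1·39.098 + 1·26.982 + 3·28.085 + 12·15.999 + 2·1.008.

466.46 g/mol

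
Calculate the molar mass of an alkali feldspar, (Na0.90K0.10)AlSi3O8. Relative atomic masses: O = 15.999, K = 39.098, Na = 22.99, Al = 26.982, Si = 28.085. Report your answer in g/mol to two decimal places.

263.83 g/mol

M = 0.90(22.99) + 0.10(39.098) + 1(26.982) + 3(28.085) + 8(15.999)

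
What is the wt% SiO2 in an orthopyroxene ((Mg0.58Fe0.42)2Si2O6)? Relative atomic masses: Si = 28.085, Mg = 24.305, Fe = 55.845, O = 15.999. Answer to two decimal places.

Molar mass of (Mg0.58Fe0.42)2Si2O6 = 1.16·24.305 + 0.84·55.845 + 2·28.085 + 6·15.999 = 227.268 g/mol.
Each formula unit contains 2 Si, equivalent to 2/1 = 2.0000 mol SiO2.
M(SiO2) = 1×28.085 + 2×15.999 = 60.083 g/mol.
Mass of SiO2 per formula unit = 2.0000 × 60.083 = 120.166 g.
SiO2 wt% = 120.166 / 227.268 × 100 = 52.87%.

52.87 wt%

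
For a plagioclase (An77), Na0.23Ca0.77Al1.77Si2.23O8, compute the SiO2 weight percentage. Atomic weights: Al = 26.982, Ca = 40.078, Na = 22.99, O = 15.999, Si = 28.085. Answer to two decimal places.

48.81 wt%

Molar mass of Na0.23Ca0.77Al1.77Si2.23O8 = 0.23×22.99 + 0.77×40.078 + 1.77×26.982 + 2.23×28.085 + 8×15.999 = 274.527 g/mol.
Each formula unit contains 2.23 Si, equivalent to 2.23/1 = 2.2300 mol SiO2.
M(SiO2) = 1×28.085 + 2×15.999 = 60.083 g/mol.
Mass of SiO2 per formula unit = 2.2300 × 60.083 = 133.985 g.
SiO2 wt% = 133.985 / 274.527 × 100 = 48.81%.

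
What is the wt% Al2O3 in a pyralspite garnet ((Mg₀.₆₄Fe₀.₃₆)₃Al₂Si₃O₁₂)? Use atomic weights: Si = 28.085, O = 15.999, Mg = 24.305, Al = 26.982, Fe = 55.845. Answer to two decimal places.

23.32 wt%

M((Mg₀.₆₄Fe₀.₃₆)₃Al₂Si₃O₁₂) = 437.185 g/mol; M(Al2O3) = 101.961 g/mol.
Moles Al2O3 per formula unit = 2 Al ÷ 2 = 1.0000.
Al2O3 fraction = (1.0000 × 101.961) / 437.185 = 101.961/437.185 = 0.2332.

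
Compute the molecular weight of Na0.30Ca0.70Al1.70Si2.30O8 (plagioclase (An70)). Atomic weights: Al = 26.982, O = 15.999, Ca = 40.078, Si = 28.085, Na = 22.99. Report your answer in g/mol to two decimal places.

273.41 g/mol

The formula mass is the sum 0.30*22.99 + 0.70*40.078 + 1.70*26.982 + 2.30*28.085 + 8*15.999.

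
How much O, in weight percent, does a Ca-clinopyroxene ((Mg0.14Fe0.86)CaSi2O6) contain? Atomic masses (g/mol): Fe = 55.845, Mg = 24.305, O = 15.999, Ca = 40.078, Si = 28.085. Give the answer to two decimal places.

39.39 weight percent

Formula mass = 0.14×24.305 + 0.86×55.845 + 1×40.078 + 2×28.085 + 6×15.999 = 243.671 g/mol, of which 95.994 g is O.
So O makes up 95.994/243.671 = 0.3939 of the mass, i.e. 39.39%.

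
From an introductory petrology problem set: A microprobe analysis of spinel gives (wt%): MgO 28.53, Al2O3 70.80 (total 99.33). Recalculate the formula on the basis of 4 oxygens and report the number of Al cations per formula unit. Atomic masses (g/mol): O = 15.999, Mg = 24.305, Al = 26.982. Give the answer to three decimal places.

MgO: 28.53/40.304 = 0.70787 mol → 0.70787 mol Mg, 0.70787 mol O.
Al2O3: 70.80/101.961 = 0.69438 mol → 1.38876 mol Al, 2.08314 mol O.
Total oxygen = 2.79101 mol. Normalization factor = 4/2.79101 = 1.43317.
Al per 4 O = 1.38876 × 1.43317 = 1.990.

1.990 Al apfu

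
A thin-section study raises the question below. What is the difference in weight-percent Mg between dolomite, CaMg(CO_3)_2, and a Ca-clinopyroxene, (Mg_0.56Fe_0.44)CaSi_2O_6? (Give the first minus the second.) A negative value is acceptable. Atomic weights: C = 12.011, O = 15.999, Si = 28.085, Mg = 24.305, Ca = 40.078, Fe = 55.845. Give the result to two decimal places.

7.27 percentage points

M(CaMg(CO_3)_2) = 184.399 g/mol, so wt% Mg = 24.305/184.399 × 100 = 13.18%.
M((Mg_0.56Fe_0.44)CaSi_2O_6) = 230.425 g/mol, so wt% Mg = 13.611/230.425 × 100 = 5.91%.
13.18 − 5.91 = 7.27 pp.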